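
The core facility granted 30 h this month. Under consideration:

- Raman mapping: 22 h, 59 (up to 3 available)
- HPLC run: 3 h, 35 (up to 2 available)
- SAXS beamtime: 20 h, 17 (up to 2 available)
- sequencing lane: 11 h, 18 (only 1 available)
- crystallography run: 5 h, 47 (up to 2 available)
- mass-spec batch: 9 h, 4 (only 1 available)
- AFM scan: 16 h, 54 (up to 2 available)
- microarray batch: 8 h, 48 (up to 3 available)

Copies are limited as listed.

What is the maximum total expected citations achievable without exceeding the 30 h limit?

225

Filling by ratio: 2×HPLC run + 2×crystallography run + microarray batch for 212, with 6 h left unused.
Dropping HPLC run frees 3 h; slotting in microarray batch (8 h) lifts the total to 225 at 29 h.
That's the maximum — no swap from here does better than 225.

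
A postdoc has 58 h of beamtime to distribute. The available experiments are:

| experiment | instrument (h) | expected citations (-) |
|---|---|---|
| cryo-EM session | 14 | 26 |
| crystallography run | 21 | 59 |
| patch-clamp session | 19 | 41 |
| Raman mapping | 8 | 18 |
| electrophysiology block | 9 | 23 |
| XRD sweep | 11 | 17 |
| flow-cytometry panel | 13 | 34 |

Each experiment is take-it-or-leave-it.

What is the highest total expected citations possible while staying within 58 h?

Taking the top-ratio experiments first gives crystallography run + Raman mapping + electrophysiology block + flow-cytometry panel for 134 (51 h).
The 8 h tied up in Raman mapping is better spent on cryo-EM session — total rises to 142 (57 h).
The closest alternative, crystallography run + patch-clamp session + Raman mapping + electrophysiology block, reaches only 141.

142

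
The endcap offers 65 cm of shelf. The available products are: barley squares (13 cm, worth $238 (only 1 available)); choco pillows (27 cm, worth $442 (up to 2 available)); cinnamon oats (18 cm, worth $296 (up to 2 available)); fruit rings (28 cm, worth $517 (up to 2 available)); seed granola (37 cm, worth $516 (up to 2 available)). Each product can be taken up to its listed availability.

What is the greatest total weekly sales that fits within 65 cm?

A density-first pass picks 2×fruit rings — 1034 at 56 cm.
Dropping fruit rings frees 28 cm; slotting in 2×cinnamon oats (36 cm) lifts the total to 1109 at 64 cm.
That's the maximum — no swap from here does better than 1109.

1109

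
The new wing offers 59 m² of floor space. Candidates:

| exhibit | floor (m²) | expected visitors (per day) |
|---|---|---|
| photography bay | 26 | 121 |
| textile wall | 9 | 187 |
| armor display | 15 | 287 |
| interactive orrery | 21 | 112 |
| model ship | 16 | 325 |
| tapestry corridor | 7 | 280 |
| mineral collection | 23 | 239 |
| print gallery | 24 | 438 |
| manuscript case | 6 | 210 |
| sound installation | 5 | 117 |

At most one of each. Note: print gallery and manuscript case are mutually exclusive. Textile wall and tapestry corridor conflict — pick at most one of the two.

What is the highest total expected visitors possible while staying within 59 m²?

Ranking by ratio (expected visitors/m²): tapestry corridor 40.00, manuscript case 35.00, sound installation 23.40.
Taking armor display + model ship + tapestry corridor + manuscript case + sound installation: 49 m² used, 1219 in expected visitors.
That's the maximum — no feasible swap from here does better than 1219.

1219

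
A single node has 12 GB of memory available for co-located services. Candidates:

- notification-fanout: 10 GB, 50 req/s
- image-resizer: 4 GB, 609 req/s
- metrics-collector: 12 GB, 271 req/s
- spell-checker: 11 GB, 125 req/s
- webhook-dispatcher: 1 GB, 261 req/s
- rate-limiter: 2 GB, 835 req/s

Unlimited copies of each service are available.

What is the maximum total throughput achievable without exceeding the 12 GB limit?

5010

Best packing: 6×rate-limiter — 12 GB, 5010 total.
No other feasible combination exceeds 5010.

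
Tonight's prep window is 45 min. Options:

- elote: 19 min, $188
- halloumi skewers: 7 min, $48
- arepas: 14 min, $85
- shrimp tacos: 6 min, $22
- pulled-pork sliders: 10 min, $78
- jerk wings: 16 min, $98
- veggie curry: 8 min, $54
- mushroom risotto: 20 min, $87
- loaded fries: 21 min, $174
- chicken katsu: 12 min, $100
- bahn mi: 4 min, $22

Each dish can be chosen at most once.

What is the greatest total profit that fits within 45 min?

388

The ratio ordering already packs tightly: elote + pulled-pork sliders + chicken katsu + bahn mi, 45 min, 388.
Every other selection either busts 45 min or fails to beat 388.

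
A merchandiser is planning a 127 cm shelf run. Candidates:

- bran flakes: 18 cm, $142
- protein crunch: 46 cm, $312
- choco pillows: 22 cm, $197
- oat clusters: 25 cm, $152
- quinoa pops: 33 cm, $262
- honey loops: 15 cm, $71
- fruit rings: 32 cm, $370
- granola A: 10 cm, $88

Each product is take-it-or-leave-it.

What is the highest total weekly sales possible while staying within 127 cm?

Density check — fruit rings 11.56, choco pillows 8.95, granola A 8.80, quinoa pops 7.94 are the best per cm.
The ratio heuristic lands on bran flakes + choco pillows + quinoa pops + fruit rings + granola A (1059) but leaves 12 cm idle.
Replace bran flakes with oat clusters: the trade gains 10 net, giving 1069 at 122 cm.
The spare 5 cm is too small for any remaining product, and no exchange beats 1069.

1069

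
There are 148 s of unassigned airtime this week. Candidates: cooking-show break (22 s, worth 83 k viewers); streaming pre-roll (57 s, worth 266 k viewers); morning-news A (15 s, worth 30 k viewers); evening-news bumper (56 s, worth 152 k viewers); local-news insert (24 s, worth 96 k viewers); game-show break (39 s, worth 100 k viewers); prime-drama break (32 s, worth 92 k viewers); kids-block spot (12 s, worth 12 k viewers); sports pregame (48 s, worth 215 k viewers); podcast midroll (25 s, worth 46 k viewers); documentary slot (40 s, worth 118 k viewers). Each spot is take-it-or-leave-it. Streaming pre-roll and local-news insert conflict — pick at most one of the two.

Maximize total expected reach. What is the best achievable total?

Best packing: streaming pre-roll + sports pregame + documentary slot — 145 s, 599 total.

599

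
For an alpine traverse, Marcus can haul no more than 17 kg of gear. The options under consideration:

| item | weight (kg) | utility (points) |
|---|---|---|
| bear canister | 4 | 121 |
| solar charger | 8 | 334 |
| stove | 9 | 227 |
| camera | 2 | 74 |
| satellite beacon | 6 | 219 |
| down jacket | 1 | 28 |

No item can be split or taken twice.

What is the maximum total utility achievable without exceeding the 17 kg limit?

655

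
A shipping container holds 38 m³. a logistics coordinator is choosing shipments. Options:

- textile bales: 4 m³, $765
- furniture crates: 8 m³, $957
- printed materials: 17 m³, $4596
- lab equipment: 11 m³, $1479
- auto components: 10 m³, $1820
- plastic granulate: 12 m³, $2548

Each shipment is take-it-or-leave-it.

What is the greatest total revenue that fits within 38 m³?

Density check — printed materials 270.35, plastic granulate 212.33, textile bales 191.25, auto components 182.00 are the best per m³.
The ratio heuristic lands on textile bales + printed materials + plastic granulate (7909) but leaves 5 m³ idle.
Replace textile bales with furniture crates: the trade gains 192 net, giving 8101 at 37 m³.
Next best is textile bales + printed materials + plastic granulate at 7909 (33 m³) — short by 192.

8101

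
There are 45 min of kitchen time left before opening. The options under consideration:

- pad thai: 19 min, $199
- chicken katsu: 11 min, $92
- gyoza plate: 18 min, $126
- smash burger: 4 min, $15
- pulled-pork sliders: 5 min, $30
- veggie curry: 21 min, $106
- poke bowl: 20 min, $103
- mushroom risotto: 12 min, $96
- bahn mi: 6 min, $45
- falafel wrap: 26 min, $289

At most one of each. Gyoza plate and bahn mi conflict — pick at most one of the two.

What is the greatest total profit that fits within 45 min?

By profit per min: falafel wrap 11.12, pad thai 10.47, chicken katsu 8.36 lead.
Pad thai + falafel wrap uses 45 of the 45 min and totals 488.
Next best is mushroom risotto + bahn mi + falafel wrap at 430 (44 min) — short by 58.

488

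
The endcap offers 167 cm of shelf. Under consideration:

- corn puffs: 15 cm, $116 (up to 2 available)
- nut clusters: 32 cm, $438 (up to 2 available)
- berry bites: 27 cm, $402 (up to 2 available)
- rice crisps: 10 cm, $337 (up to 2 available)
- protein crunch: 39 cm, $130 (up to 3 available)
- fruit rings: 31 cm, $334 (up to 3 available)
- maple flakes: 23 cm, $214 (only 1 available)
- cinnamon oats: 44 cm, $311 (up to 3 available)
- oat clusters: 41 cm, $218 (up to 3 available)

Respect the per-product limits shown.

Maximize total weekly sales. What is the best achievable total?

2568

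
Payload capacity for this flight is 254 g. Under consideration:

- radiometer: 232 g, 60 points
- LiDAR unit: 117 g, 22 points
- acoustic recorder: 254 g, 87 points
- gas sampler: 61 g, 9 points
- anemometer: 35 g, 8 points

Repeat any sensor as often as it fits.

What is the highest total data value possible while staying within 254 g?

87

Ranking by ratio (data value/g): acoustic recorder 0.34, radiometer 0.26, anemometer 0.23.
Best packing: acoustic recorder — 254 g, 87 total.
No other feasible combination exceeds 87.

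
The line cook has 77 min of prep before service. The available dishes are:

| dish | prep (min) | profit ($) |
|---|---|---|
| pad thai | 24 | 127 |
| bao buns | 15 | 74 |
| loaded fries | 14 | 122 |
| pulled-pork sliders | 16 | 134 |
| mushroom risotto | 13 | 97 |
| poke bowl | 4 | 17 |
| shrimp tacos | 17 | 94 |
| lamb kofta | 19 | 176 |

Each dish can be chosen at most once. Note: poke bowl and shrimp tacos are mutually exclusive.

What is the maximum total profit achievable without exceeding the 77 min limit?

603

The ratio ordering already packs tightly: bao buns + loaded fries + pulled-pork sliders + mushroom risotto + lamb kofta, 77 min, 603.
Nothing else feasible within 77 min beats 603.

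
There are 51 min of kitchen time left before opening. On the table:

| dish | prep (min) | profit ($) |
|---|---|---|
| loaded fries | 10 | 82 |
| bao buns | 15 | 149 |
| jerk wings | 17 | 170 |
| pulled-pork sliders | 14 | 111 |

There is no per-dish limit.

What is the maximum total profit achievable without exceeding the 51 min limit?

Ranking by ratio (profit/min): jerk wings 10.00, bao buns 9.93, loaded fries 8.20.
The ratio ordering already packs tightly: 3×jerk wings, 51 min, 510.
Nothing else within 51 min beats 510.

510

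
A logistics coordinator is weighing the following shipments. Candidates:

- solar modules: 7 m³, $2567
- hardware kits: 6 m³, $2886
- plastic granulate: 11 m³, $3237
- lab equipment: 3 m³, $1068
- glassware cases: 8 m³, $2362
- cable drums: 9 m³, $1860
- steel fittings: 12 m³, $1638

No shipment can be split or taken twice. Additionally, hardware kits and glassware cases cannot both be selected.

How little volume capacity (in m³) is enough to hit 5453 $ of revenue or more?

13

Need the lightest bundle worth ≥ 5453.
solar modules + hardware kits: 5453 revenue at 13 m³.
No combination under 13 m³ hits 5453.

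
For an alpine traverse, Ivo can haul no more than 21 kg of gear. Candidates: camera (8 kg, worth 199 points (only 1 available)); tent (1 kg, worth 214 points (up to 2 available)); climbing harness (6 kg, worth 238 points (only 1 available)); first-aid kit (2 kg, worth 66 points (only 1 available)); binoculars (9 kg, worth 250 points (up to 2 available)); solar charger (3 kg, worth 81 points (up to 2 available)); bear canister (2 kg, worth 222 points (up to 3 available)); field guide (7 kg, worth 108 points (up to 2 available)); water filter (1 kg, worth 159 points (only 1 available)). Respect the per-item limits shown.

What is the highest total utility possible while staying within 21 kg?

Density check — tent 214.00, water filter 159.00, bear canister 111.00 are the best per kg.
Taking the top-ratio items first gives 2×tent + climbing harness + first-aid kit + solar charger + 3×bear canister + water filter for 1638 (20 kg).
Dropping first-aid kit frees 2 kg; slotting in solar charger (3 kg) lifts the total to 1653 at 21 kg.

1653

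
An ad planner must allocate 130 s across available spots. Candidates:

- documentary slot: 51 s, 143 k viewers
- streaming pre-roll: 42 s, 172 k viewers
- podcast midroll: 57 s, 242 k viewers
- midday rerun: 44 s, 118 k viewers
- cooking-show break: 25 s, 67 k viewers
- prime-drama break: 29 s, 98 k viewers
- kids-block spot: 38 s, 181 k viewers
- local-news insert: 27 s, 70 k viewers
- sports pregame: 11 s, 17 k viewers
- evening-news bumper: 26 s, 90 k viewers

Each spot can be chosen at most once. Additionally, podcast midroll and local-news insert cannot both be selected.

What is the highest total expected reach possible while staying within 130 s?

521

A density-first pass picks podcast midroll + kids-block spot + evening-news bumper — 513 at 121 s.
The 26 s tied up in evening-news bumper is better spent on prime-drama break — total rises to 521 (124 s).
No other feasible combination exceeds 521.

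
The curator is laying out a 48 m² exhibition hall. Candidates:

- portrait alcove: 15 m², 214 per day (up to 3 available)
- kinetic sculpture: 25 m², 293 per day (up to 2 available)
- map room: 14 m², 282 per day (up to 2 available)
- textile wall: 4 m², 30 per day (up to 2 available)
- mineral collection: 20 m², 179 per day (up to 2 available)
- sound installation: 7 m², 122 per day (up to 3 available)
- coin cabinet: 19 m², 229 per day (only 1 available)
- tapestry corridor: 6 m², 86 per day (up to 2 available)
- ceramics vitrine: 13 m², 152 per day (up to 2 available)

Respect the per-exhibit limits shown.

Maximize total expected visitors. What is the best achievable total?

894

Best packing: 2×map room + 2×sound installation + tapestry corridor — 48 m², 894 total.
Nothing else within 48 m² beats 894.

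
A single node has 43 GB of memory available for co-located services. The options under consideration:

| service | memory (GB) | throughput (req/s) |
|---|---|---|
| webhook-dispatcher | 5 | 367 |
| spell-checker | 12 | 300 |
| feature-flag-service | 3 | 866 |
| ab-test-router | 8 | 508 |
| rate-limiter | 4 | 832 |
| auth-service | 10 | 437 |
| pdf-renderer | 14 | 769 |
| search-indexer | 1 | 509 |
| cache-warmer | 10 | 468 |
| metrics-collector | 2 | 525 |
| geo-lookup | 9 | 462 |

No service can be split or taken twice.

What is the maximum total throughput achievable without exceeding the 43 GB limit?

4537

Taking the top-ratio services first gives webhook-dispatcher + feature-flag-service + ab-test-router + rate-limiter + pdf-renderer + search-indexer + metrics-collector for 4376 (37 GB).
Replace pdf-renderer with cache-warmer + geo-lookup: the trade gains 161 net, giving 4537 at 42 GB.
Runner-up webhook-dispatcher + feature-flag-service + ab-test-router + rate-limiter + auth-service + search-indexer + cache-warmer + metrics-collector tops out at 4512.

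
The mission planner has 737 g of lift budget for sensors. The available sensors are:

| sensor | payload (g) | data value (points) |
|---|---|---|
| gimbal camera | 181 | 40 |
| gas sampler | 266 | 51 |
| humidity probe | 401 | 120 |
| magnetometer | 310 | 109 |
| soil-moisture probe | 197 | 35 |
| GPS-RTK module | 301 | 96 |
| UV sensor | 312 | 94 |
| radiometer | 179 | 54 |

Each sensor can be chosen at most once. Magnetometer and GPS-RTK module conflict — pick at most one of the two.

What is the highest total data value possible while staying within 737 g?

229

By data value per g: magnetometer 0.35, GPS-RTK module 0.32, radiometer 0.30, UV sensor 0.30 lead.
Taking humidity probe + magnetometer: 711 g used, 229 in data value.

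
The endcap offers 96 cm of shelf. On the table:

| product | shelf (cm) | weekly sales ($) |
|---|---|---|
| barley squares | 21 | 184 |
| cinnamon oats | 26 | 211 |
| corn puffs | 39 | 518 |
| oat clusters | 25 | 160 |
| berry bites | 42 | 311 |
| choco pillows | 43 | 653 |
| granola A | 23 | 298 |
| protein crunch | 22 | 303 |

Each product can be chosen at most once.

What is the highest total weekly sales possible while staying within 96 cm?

1254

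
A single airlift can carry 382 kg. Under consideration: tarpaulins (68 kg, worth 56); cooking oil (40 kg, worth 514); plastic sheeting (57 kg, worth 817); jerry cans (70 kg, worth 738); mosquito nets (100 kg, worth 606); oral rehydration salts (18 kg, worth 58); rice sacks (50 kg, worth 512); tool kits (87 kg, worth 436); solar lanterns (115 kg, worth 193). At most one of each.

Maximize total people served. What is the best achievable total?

Best packing: cooking oil + plastic sheeting + jerry cans + mosquito nets + oral rehydration salts + rice sacks — 335 kg, 3245 total.

3245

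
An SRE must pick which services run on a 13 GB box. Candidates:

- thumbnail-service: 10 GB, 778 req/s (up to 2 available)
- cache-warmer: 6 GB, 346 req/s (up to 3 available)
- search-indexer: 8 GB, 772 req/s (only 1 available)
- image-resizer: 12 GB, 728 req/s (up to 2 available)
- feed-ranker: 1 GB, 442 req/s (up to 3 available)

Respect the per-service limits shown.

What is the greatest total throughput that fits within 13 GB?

Filling by ratio: search-indexer + 3×feed-ranker for 2098, with 2 GB left unused.
Replace search-indexer with thumbnail-service: the trade gains 6 net, giving 2104 at 13 GB.
No other feasible combination exceeds 2104.

2104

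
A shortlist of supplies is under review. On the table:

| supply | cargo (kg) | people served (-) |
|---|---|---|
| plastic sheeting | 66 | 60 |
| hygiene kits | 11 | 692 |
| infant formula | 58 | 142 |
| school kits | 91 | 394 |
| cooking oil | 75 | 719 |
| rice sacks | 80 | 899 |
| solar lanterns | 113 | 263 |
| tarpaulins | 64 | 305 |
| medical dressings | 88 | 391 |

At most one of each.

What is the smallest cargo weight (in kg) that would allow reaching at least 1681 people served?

Minimise kg subject to total people served ≥ 1681.
Taking hygiene kits + infant formula + rice sacks gives 1733 (≥ 1681) for 149 kg.
Any bundle with less than 149 kg falls short of 1681.

149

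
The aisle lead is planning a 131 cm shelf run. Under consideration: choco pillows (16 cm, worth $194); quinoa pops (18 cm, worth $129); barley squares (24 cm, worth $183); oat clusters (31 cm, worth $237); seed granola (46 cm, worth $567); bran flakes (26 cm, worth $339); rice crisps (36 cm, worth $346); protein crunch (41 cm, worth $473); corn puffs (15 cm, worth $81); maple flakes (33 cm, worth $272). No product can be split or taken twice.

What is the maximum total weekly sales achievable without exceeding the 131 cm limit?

1573

The ratio ordering already packs tightly: choco pillows + seed granola + bran flakes + protein crunch, 129 cm, 1573.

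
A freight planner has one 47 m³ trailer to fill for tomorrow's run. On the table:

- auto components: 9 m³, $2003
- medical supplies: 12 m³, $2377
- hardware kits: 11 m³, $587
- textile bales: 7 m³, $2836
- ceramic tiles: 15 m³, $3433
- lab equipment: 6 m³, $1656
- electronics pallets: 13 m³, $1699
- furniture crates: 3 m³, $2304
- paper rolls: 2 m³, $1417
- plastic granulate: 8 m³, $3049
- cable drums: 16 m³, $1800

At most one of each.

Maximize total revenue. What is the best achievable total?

15642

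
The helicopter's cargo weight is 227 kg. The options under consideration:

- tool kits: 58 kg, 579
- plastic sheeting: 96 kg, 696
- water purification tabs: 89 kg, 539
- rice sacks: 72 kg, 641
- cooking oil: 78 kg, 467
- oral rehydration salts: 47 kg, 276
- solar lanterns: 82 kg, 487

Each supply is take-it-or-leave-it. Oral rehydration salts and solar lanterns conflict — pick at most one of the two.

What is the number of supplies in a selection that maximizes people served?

3

Optimal total is 1916.
tool kits + plastic sheeting + rice sacks hits 1916 at 226 kg.
Every optimal selection uses 3 supplies.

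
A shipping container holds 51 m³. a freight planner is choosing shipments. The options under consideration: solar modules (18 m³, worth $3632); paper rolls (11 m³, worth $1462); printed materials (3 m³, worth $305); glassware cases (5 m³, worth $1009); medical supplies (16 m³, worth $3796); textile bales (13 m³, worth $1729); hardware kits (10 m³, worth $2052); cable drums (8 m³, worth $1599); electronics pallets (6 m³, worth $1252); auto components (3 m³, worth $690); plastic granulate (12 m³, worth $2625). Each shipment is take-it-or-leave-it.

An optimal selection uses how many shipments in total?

5

Optimal total is 11081.
glassware cases + medical supplies + hardware kits + cable drums + plastic granulate hits 11081 at 51 m³.
Any selection reaching 11081 contains exactly 5 shipments.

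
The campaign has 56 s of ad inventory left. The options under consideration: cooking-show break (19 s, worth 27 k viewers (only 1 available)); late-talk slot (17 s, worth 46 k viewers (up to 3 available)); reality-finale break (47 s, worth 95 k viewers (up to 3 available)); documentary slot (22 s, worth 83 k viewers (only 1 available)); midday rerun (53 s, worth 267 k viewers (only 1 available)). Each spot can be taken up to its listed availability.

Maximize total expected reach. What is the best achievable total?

By expected reach per s: midday rerun 5.04, documentary slot 3.77, late-talk slot 2.71, reality-finale break 2.02 lead.
Midday rerun uses 53 of the 56 s and totals 267.
The spare 3 s is too small for any remaining spot, and no exchange beats 267.

267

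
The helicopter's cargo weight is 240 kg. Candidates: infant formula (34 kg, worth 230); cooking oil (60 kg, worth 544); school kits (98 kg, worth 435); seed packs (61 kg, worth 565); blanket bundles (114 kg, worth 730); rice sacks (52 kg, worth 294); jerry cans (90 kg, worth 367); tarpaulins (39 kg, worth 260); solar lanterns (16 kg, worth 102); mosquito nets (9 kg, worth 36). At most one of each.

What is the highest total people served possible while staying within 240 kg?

1839

The ratio heuristic lands on infant formula + cooking oil + seed packs + tarpaulins + solar lanterns + mosquito nets (1737) but leaves 21 kg idle.
A better packing is cooking oil + seed packs + blanket bundles: 235 kg, total 1839.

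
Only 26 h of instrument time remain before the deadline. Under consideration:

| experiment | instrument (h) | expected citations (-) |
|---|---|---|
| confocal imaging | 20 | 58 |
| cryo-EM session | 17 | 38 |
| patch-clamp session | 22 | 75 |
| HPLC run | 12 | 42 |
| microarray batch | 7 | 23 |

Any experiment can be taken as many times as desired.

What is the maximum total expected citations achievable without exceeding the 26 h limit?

Taking the top-ratio experiments first gives 2×HPLC run for 84 (24 h).
Dropping HPLC run frees 12 h; slotting in 2×microarray batch (14 h) lifts the total to 88 at 26 h.
Every other selection either busts 26 h or fails to beat 88.

88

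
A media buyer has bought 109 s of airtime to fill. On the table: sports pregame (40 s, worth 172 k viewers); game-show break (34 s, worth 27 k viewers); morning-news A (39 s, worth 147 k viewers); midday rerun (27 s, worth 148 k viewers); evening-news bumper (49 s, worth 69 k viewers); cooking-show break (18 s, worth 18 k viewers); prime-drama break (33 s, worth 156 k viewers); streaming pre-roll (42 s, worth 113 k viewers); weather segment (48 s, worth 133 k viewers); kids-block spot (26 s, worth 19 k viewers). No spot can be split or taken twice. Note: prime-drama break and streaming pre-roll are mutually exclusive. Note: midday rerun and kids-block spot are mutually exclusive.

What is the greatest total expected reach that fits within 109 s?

Taking sports pregame + midday rerun + prime-drama break: 100 s used, 476 in expected reach.

476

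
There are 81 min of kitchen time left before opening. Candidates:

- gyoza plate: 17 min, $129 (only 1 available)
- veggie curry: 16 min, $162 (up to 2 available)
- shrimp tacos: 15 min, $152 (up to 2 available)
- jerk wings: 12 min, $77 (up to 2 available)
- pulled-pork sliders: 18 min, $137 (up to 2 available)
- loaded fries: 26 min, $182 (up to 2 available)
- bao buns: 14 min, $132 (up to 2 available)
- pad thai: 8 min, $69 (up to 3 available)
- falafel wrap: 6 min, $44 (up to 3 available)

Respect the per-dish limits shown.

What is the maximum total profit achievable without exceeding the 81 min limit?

A density-first pass picks 2×veggie curry + 2×shrimp tacos + bao buns — 760 at 76 min.
The 15 min tied up in shrimp tacos is better spent on bao buns + falafel wrap — total rises to 784 (81 min).
Nothing else within 81 min beats 784.

784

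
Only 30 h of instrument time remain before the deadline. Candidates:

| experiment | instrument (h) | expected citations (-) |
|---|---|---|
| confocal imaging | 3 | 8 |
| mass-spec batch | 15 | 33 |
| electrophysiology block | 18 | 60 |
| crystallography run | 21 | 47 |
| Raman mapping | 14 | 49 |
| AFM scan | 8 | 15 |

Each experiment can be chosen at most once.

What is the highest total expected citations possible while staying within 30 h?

By expected citations per h: Raman mapping 3.50, electrophysiology block 3.33, confocal imaging 2.67 lead.
Greedy by ratio would take confocal imaging + Raman mapping + AFM scan: 25 h used, total 72.
Dropping Raman mapping frees 14 h; slotting in electrophysiology block (18 h) lifts the total to 83 at 29 h.

83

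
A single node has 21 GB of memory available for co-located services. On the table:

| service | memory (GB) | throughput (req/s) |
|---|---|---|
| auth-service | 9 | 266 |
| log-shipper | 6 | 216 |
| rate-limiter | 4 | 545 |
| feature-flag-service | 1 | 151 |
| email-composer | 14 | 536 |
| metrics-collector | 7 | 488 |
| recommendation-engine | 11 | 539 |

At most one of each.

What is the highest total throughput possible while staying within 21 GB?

Density check — feature-flag-service 151.00, rate-limiter 136.25, metrics-collector 69.71, recommendation-engine 49.00 are the best per GB.
Taking the top-ratio services first gives log-shipper + rate-limiter + feature-flag-service + metrics-collector for 1400 (18 GB).
Dropping log-shipper frees 6 GB; slotting in auth-service (9 GB) lifts the total to 1450 at 21 GB.
That's the maximum — no swap from here does better than 1450.

1450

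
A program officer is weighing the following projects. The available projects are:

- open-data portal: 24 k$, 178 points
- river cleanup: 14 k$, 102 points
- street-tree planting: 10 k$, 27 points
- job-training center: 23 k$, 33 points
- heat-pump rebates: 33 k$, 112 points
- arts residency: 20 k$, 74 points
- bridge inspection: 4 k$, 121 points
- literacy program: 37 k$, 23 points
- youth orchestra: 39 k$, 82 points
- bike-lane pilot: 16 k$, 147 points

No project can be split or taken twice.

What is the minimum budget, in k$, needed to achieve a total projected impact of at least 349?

Look for the lowest-budget combination reaching 349.
Taking river cleanup + bridge inspection + bike-lane pilot gives 370 (≥ 349) for 34 k$.
Below 34 k$ the best achievable stays under 349.

34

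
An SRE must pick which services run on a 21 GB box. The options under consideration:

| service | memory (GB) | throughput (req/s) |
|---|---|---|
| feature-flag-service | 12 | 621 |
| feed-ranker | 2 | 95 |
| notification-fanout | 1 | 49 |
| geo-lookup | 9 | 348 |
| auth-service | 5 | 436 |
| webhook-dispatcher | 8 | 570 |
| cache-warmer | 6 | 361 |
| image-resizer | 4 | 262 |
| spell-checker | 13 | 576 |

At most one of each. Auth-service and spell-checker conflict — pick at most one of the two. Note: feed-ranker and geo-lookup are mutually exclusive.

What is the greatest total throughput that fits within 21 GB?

1462

By throughput per GB: auth-service 87.20, webhook-dispatcher 71.25, image-resizer 65.50, cache-warmer 60.17 lead.
Greedy by ratio would take feed-ranker + notification-fanout + auth-service + webhook-dispatcher + image-resizer: 20 GB used, total 1412.
Replace notification-fanout and image-resizer with cache-warmer: the trade gains 50 net, giving 1462 at 21 GB.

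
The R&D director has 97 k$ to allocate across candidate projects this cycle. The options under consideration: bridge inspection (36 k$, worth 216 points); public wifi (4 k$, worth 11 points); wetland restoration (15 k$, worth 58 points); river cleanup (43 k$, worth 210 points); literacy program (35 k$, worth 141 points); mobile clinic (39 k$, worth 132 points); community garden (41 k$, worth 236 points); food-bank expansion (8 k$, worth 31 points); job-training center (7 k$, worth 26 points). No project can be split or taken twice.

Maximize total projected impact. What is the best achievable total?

521

Greedy by ratio would take bridge inspection + public wifi + community garden + food-bank expansion + job-training center: 96 k$ used, total 520.
Dropping food-bank expansion and job-training center frees 15 k$; slotting in wetland restoration (15 k$) lifts the total to 521 at 96 k$.
Runner-up bridge inspection + public wifi + community garden + food-bank expansion + job-training center tops out at 520.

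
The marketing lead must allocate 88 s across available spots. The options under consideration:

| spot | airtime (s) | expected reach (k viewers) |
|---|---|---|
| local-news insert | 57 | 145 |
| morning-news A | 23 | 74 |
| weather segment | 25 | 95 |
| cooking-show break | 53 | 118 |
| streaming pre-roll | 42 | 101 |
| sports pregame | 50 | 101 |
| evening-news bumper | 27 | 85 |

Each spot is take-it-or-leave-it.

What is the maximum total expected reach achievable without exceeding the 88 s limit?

254

Morning-news A + weather segment + evening-news bumper uses 75 of the 88 s and totals 254.
Every other selection either busts 88 s or fails to beat 254.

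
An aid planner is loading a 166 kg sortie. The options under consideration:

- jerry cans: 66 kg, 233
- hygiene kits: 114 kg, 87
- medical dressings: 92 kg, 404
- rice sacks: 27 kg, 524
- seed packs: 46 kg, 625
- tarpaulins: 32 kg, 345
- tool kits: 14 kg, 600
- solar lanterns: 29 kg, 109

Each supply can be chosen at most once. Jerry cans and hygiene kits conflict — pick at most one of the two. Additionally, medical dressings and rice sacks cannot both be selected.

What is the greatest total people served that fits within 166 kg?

2203

Taking rice sacks + seed packs + tarpaulins + tool kits + solar lanterns: 148 kg used, 2203 in people served.
Runner-up rice sacks + seed packs + tarpaulins + tool kits tops out at 2094.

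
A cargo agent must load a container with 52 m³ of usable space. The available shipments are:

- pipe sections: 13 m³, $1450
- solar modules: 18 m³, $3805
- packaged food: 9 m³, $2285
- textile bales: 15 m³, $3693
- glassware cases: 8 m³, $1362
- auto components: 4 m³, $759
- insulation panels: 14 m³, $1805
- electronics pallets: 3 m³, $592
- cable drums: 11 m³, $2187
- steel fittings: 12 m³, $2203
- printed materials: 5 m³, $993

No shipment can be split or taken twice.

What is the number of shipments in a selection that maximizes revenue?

5

Optimal total is 11535.
solar modules + packaged food + textile bales + auto components + printed materials hits 11535 at 51 m³.
All optima have 5 shipments.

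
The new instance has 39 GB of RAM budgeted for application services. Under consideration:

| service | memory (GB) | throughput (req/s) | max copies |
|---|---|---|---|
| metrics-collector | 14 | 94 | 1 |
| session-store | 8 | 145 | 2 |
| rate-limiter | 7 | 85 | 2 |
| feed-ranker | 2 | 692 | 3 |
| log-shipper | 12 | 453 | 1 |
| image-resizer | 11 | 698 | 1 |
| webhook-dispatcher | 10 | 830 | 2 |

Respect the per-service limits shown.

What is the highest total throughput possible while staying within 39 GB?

Taking 3×feed-ranker + image-resizer + 2×webhook-dispatcher: 37 GB used, 4434 in throughput.
That's the maximum — no swap from here does better than 4434.

4434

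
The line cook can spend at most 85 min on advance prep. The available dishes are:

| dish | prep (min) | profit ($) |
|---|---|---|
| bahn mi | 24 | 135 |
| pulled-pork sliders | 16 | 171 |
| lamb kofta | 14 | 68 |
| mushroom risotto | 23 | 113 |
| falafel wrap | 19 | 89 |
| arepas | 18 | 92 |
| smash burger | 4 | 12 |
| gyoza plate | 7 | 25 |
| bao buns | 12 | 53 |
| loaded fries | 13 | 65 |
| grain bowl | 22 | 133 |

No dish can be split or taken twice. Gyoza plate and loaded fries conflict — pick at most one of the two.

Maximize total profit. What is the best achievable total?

552

Density check — pulled-pork sliders 10.69, grain bowl 6.05, bahn mi 5.62, arepas 5.11 are the best per min.
A density-first pass picks bahn mi + pulled-pork sliders + arepas + smash burger + grain bowl — 543 at 84 min.
The 22 min tied up in arepas and smash burger is better spent on mushroom risotto — total rises to 552 (85 min).
No other feasible combination exceeds 552.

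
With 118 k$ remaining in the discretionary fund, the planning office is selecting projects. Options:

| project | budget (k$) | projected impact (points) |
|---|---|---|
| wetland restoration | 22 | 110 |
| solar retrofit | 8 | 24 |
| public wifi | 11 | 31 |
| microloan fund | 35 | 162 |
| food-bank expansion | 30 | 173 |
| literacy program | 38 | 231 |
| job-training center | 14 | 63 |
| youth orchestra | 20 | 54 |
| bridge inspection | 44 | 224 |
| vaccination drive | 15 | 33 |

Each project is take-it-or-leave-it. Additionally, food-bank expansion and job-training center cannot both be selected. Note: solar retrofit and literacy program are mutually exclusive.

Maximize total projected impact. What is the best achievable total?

628

Best packing: food-bank expansion + literacy program + bridge inspection — 112 k$, 628 total.
Wetland restoration + literacy program + job-training center + bridge inspection (118 k$) also reaches 628 — a tie, but nothing goes higher.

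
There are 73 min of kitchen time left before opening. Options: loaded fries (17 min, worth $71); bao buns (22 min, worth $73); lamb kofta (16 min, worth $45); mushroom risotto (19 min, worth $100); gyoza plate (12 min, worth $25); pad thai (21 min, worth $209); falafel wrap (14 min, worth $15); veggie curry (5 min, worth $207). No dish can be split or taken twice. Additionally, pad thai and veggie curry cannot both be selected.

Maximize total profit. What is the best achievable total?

Density check — veggie curry 41.40, pad thai 9.95, mushroom risotto 5.26, loaded fries 4.18 are the best per min.
Loaded fries + bao buns + mushroom risotto + veggie curry uses 63 of the 73 min and totals 451.

451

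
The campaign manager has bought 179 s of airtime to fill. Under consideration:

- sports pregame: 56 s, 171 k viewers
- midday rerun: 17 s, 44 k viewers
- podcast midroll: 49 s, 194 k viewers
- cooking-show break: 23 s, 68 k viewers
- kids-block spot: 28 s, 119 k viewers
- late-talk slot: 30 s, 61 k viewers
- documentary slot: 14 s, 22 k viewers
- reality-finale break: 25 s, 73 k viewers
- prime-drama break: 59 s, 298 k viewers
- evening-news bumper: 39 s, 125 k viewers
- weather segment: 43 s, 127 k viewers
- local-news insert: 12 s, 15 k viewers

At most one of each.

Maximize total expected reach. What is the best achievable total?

The ratio heuristic lands on podcast midroll + kids-block spot + prime-drama break + evening-news bumper (736) but leaves 4 s idle.
Dropping evening-news bumper frees 39 s; slotting in weather segment (43 s) lifts the total to 738 at 179 s.

738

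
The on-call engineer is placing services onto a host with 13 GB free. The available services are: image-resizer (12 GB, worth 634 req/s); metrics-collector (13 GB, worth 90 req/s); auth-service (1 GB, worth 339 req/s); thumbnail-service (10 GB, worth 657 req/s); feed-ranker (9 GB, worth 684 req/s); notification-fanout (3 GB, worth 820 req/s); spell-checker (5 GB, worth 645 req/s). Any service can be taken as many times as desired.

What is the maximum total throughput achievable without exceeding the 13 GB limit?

Taking 13×auth-service: 13 GB used, 4407 in throughput.
No other feasible combination exceeds 4407.

4407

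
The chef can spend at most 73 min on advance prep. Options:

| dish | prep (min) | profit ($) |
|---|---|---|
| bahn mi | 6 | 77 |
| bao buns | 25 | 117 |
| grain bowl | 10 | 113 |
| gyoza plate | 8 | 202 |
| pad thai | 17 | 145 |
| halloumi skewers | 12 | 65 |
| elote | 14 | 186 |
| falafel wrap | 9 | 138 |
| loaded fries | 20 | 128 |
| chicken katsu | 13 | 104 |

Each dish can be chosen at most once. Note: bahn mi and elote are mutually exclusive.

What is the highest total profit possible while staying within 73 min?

Grain bowl + gyoza plate + pad thai + elote + falafel wrap + chicken katsu uses 71 of the 73 min and totals 888.
Every other selection either busts 73 min or breaks a pairing rule or fails to beat 888.

888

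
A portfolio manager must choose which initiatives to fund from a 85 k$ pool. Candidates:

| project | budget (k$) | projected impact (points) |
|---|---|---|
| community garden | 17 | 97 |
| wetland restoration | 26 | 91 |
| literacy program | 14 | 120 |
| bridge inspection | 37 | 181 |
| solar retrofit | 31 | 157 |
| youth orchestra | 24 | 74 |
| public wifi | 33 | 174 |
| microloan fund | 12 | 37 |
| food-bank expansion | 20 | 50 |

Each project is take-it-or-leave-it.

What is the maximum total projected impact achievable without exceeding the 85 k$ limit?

Taking the top-ratio projects first gives community garden + literacy program + public wifi + microloan fund for 428 (76 k$).
The 29 k$ tied up in community garden and microloan fund is better spent on bridge inspection — total rises to 475 (84 k$).
Next best is literacy program + bridge inspection + solar retrofit at 458 (82 k$) — short by 17.

475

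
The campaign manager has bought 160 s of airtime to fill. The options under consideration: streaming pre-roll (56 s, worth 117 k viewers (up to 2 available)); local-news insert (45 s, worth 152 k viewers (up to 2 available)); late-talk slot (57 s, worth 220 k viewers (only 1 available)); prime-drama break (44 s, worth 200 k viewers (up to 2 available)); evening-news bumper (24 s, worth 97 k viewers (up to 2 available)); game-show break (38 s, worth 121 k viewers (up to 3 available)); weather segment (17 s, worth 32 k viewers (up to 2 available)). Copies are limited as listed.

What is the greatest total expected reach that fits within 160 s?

649

Density check — prime-drama break 4.55, evening-news bumper 4.04, late-talk slot 3.86, local-news insert 3.38 are the best per s.
Filling by ratio: 2×prime-drama break + 2×evening-news bumper + weather segment for 626, with 7 s left unused.
Dropping evening-news bumper and weather segment frees 41 s; slotting in local-news insert (45 s) lifts the total to 649 at 157 s.
Every other selection either busts 160 s or exceeds an availability limit or fails to beat 649.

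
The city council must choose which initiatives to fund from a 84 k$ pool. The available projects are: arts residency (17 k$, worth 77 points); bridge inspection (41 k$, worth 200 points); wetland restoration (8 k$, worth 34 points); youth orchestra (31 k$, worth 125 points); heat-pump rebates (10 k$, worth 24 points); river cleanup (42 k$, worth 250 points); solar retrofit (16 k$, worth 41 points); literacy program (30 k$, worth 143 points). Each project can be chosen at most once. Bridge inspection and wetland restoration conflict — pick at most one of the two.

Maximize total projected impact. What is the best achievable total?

450

Taking bridge inspection + river cleanup: 83 k$ used, 450 in projected impact.
No other feasible combination exceeds 450.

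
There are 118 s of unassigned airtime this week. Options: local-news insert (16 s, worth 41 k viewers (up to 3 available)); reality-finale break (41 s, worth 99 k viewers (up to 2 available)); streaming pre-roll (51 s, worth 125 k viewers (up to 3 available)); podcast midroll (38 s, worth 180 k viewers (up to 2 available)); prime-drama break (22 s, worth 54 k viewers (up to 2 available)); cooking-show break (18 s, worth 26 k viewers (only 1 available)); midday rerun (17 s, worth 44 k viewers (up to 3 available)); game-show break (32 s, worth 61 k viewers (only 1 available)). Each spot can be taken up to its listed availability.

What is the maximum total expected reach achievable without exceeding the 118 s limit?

Ranking by ratio (expected reach/s): podcast midroll 4.74, midday rerun 2.59, local-news insert 2.56, prime-drama break 2.45.
The ratio heuristic lands on 2×podcast midroll + 2×midday rerun (448) but leaves 8 s idle.
Replace 2×midday rerun with reality-finale break: the trade gains 11 net, giving 459 at 117 s.
No other feasible combination exceeds 459.

459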